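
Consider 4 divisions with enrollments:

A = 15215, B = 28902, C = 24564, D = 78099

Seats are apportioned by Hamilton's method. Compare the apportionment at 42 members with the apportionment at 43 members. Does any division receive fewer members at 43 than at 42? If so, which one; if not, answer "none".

A

At 42 seats: A 5, B 8, C 7, D 22.
At 43 seats: A 4, B 9, C 7, D 23.
A drops from 5 to 4.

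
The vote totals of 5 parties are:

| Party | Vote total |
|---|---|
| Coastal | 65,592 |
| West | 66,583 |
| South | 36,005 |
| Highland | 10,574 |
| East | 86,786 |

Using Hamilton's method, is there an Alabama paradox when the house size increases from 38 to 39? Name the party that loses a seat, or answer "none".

At 38 seats: Coastal 9, West 10, South 5, Highland 2, East 12.
At 39 seats: Coastal 10, West 10, South 5, Highland 1, East 13.
Highland drops from 2 to 1.

Highland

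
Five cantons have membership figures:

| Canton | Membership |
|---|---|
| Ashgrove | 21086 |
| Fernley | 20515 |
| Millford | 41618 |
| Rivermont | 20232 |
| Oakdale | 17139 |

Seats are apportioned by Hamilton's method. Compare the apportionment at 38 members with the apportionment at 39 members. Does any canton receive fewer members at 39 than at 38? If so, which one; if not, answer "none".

At 38 seats: Ashgrove 7, Fernley 7, Millford 13, Rivermont 6, Oakdale 5.
At 39 seats: Ashgrove 7, Fernley 7, Millford 13, Rivermont 7, Oakdale 5.
No canton's allocation decreased.

none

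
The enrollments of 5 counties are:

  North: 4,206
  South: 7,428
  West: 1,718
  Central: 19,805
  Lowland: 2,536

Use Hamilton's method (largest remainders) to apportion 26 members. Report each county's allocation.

North 3, South 5, West 1, Central 15, Lowland 2

Standard divisor: 35693 ÷ 26 ≈ 1372.808.
Standard quotas: North 3.0638, South 5.4108, West 1.2514, Central 14.4266, Lowland 1.8473.
Lower quotas: North 3, South 5, West 1, Central 14, Lowland 1 (sum 24, leaving 2 seats).
Remainders in descending order: Lowland 0.8473, Central 0.4266, South 0.4108, West 0.2514, North 0.0638.
The surplus seats go to Lowland, Central.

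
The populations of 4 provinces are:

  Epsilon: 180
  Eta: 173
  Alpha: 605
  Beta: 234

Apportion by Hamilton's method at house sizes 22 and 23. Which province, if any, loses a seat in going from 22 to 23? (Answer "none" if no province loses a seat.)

At 22 seats: Epsilon 4, Eta 3, Alpha 11, Beta 4.
At 23 seats: Epsilon 3, Eta 3, Alpha 12, Beta 5.
Epsilon drops from 4 to 3.

Epsilon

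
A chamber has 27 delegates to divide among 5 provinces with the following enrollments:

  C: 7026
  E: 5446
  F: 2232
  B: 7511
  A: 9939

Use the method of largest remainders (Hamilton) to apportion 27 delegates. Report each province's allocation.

C: 6; E: 5; F: 2; B: 6; A: 8

Total 32154; standard divisor 32154/27 ≈ 1190.889.
Standard quotas: C 5.8998, E 4.5731, F 1.8742, B 6.3071, A 8.3459.
Lower quotas: C 5, E 4, F 1, B 6, A 8 (sum 24, leaving 3 seats).
Remainders in descending order: C 0.8998, F 0.8742, E 0.5731, A 0.3459, B 0.3071.
The surplus seats go to C, F, E.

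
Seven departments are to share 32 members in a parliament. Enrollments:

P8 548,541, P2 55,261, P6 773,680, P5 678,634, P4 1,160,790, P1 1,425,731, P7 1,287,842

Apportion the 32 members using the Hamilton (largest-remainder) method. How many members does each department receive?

The standard divisor is 5930479/32 ≈ 185327.469.
Standard quotas: P8 2.9598, P2 0.2982, P6 4.1747, P5 3.6618, P4 6.2635, P1 7.6930, P7 6.9490.
Lower quotas: P8 2, P2 0, P6 4, P5 3, P4 6, P1 7, P7 6 (sum 28, leaving 4 seats).
Remainders in descending order: P8 0.9598, P7 0.9490, P1 0.6930, P5 0.6618, P2 0.2982, P4 0.2635, P6 0.1747.
Largest remainders: P8, P7, P1, P5 receive the extra seats.

P8 3, P2 0, P6 4, P5 4, P4 6, P1 8, P7 7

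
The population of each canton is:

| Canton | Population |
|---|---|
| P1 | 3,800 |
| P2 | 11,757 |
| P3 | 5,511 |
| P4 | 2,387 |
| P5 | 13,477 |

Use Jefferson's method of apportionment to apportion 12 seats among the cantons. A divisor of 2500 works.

With modified divisor 2500: modified quotas P1 1.520, P2 4.703, P3 2.204, P4 0.955, P5 5.391.
Rounding down: P1 1, P2 4, P3 2, P4 0, P5 5 (total 12).

P1 1, P2 4, P3 2, P4 0, P5 5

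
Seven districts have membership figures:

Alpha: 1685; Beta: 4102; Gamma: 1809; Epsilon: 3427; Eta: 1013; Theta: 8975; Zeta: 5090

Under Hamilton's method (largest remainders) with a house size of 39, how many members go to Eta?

1

Standard divisor: 26101 ÷ 39 ≈ 669.256.
Standard quotas: Alpha 2.5177, Beta 6.1292, Gamma 2.7030, Epsilon 5.1206, Eta 1.5136, Theta 13.4104, Zeta 7.6055.
Lower quotas: Alpha 2, Beta 6, Gamma 2, Epsilon 5, Eta 1, Theta 13, Zeta 7 (sum 36, leaving 3 seats).
Remainders in descending order: Gamma 0.7030, Zeta 0.6055, Alpha 0.5177, Eta 0.5136, Theta 0.4104, Beta 0.1292, Epsilon 0.1206.
The surplus seats go to Gamma, Zeta, Alpha.
Eta receives 1.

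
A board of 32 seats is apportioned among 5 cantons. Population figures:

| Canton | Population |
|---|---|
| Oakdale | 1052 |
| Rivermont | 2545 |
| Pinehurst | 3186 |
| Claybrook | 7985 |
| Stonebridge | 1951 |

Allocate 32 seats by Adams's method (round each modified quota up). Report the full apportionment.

Standard divisor 16719/32 ≈ 522.469; standard quotas: Oakdale 2.014, Rivermont 4.871, Pinehurst 6.098, Claybrook 15.283, Stonebridge 3.734.
Rounding up gives 3, 5, 7, 16, 4 = 35 seats, so the divisor must be adjusted.
With modified divisor 550: modified quotas Oakdale 1.913, Rivermont 4.627, Pinehurst 5.793, Claybrook 14.518, Stonebridge 3.547.
Rounding up: Oakdale 2, Rivermont 5, Pinehurst 6, Claybrook 15, Stonebridge 4 (total 32).

Oakdale: 2, Rivermont: 5, Pinehurst: 6, Claybrook: 15, Stonebridge: 4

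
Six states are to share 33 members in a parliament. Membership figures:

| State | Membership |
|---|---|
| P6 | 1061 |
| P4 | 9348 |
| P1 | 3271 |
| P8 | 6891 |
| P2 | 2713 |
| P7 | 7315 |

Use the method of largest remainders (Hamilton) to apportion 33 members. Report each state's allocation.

P6: 1, P4: 10, P1: 4, P8: 7, P2: 3, P7: 8

The standard divisor is 30599/33 ≈ 927.242.
Standard quotas: P6 1.1443, P4 10.0815, P1 3.5277, P8 7.4317, P2 2.9259, P7 7.8890.
Lower quotas: P6 1, P4 10, P1 3, P8 7, P2 2, P7 7 (sum 30, leaving 3 seats).
Remainders in descending order: P2 0.9259, P7 0.8890, P1 0.5277, P8 0.4317, P6 0.1443, P4 0.0815.
Largest remainders: P2, P7, P1 receive the extra seats.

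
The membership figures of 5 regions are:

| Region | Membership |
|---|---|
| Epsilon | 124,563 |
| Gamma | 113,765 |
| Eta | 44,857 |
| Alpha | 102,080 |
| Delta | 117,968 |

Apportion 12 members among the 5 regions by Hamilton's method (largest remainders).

Epsilon 3; Gamma 3; Eta 1; Alpha 2; Delta 3

The standard divisor is 503233/12 ≈ 41936.083.
Standard quotas: Epsilon 2.9703, Gamma 2.7128, Eta 1.0697, Alpha 2.4342, Delta 2.8130.
Lower quotas: Epsilon 2, Gamma 2, Eta 1, Alpha 2, Delta 2 (sum 9, leaving 3 seats).
Remainders in descending order: Epsilon 0.9703, Delta 0.8130, Gamma 0.7128, Alpha 0.4342, Eta 0.0697.
Largest remainders: Epsilon, Delta, Gamma receive the extra seats.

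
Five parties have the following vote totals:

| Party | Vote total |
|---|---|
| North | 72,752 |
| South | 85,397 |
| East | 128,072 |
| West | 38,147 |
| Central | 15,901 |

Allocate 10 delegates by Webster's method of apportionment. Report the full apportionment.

Standard divisor 340269/10 ≈ 34026.9; standard quotas: North 2.138, South 2.510, East 3.764, West 1.121, Central 0.467.
Rounding to the nearest integer gives North 2, South 3, East 4, West 1, Central 0 — total 10, matching the house size, so no adjustment is needed.

North: 2, South: 3, East: 4, West: 1, Central: 0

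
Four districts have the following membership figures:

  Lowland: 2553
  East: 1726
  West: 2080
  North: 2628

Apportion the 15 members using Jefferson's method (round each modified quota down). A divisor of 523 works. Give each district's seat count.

Lowland 4, East 3, West 3, North 5

With modified divisor 523: modified quotas Lowland 4.881, East 3.300, West 3.977, North 5.025.
Rounding down: Lowland 4, East 3, West 3, North 5 (total 15).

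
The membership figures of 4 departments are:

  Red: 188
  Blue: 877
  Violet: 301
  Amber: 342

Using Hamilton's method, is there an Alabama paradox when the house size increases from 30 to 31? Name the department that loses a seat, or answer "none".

At 30 seats: Red 3, Blue 16, Violet 5, Amber 6.
At 31 seats: Red 3, Blue 16, Violet 6, Amber 6.
No department's allocation decreased.

none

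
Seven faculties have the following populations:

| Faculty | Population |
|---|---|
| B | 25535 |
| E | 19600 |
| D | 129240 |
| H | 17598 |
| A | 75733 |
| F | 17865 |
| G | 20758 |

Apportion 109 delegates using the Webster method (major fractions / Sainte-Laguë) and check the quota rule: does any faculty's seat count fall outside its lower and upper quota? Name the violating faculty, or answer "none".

Standard quotas: B 9.086, E 6.974, D 45.987, H 6.262, A 26.948, F 6.357, G 7.386.
Webster allocation: B 9, E 7, D 47, H 6, A 27, F 6, G 7.
D has quota 45.987 (lower 45, upper 46) but receives 47 — outside the quota interval.

D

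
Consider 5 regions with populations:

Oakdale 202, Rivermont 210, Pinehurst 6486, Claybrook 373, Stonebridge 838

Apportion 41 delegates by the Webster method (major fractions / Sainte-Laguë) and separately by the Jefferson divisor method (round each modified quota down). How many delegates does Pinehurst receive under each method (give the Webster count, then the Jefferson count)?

33 and 34

Webster: Oakdale 1, Rivermont 1, Pinehurst 33, Claybrook 2, Stonebridge 4.
Jefferson: Oakdale 1, Rivermont 1, Pinehurst 34, Claybrook 1, Stonebridge 4.
Pinehurst gets 33 under Webster and 34 under Jefferson.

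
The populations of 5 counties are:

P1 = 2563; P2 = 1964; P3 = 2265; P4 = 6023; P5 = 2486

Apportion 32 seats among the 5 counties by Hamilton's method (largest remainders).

Total 15301; standard divisor 15301/32 ≈ 478.156.
Standard quotas: P1 5.3602, P2 4.1074, P3 4.7369, P4 12.5963, P5 5.1991.
Lower quotas: P1 5, P2 4, P3 4, P4 12, P5 5 (sum 30, leaving 2 seats).
Remainders in descending order: P3 0.7369, P4 0.5963, P1 0.3602, P5 0.1991, P2 0.1074.
The surplus seats go to P3, P4.

P1 5, P2 4, P3 5, P4 13, P5 5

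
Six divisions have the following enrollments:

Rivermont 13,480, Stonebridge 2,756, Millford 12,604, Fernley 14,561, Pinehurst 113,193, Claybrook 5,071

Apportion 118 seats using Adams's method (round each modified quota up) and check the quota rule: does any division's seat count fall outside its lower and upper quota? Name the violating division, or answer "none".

Standard quotas: Rivermont 9.839, Stonebridge 2.012, Millford 9.200, Fernley 10.628, Pinehurst 82.620, Claybrook 3.701.
Adams allocation: Rivermont 10, Stonebridge 2, Millford 10, Fernley 11, Pinehurst 81, Claybrook 4.
Pinehurst has quota 82.620 (lower 82, upper 83) but receives 81 — outside the quota interval.

Pinehurst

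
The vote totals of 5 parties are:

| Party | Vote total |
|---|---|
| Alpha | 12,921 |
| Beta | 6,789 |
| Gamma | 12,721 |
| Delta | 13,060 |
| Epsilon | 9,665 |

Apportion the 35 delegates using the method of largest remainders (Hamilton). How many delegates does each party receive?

Alpha 8, Beta 5, Gamma 8, Delta 8, Epsilon 6

The standard divisor is 55156/35 ≈ 1575.886.
Standard quotas: Alpha 8.1992, Beta 4.3081, Gamma 8.0723, Delta 8.2874, Epsilon 6.1331.
Lower quotas: Alpha 8, Beta 4, Gamma 8, Delta 8, Epsilon 6 (sum 34, leaving 1 seat).
Remainders in descending order: Beta 0.3081, Delta 0.2874, Alpha 0.1992, Epsilon 0.1331, Gamma 0.0723.
The surplus seat goes to Beta.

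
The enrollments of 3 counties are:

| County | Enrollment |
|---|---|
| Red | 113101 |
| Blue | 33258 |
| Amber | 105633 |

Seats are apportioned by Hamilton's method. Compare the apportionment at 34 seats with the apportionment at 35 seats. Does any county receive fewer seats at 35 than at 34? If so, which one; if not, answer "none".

At 34 seats: Red 15, Blue 5, Amber 14.
At 35 seats: Red 16, Blue 4, Amber 15.
Blue drops from 5 to 4.

Blue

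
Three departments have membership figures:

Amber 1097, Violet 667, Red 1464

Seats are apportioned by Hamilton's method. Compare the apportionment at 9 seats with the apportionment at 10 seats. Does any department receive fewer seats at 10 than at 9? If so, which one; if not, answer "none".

At 9 seats: Amber 3, Violet 2, Red 4.
At 10 seats: Amber 3, Violet 2, Red 5.
No department's allocation decreased.

none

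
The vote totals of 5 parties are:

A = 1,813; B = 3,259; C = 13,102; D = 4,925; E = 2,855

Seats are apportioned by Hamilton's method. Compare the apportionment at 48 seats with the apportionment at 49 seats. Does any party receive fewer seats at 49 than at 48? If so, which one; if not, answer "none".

At 48 seats: A 4, B 6, C 24, D 9, E 5.
At 49 seats: A 4, B 6, C 25, D 9, E 5.
No party's allocation decreased.

none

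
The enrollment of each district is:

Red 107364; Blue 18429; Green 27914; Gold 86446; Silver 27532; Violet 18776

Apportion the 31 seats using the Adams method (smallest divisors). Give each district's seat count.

Red: 12; Blue: 2; Green: 3; Gold: 9; Silver: 3; Violet: 2

Standard divisor 286461/31 ≈ 9240.677; standard quotas: Red 11.619, Blue 1.994, Green 3.021, Gold 9.355, Silver 2.979, Violet 2.032.
Rounding up gives 12, 2, 4, 10, 3, 3 = 34 seats, so the divisor must be adjusted.
With modified divisor 9700: modified quotas Red 11.068, Blue 1.900, Green 2.878, Gold 8.912, Silver 2.838, Violet 1.936.
Rounding up: Red 12, Blue 2, Green 3, Gold 9, Silver 3, Violet 2 (total 31).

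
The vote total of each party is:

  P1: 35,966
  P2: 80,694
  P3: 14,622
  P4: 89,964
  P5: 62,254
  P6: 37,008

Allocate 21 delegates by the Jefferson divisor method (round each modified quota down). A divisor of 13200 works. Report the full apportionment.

With modified divisor 13200: modified quotas P1 2.725, P2 6.113, P3 1.108, P4 6.815, P5 4.716, P6 2.804.
Rounding down: P1 2, P2 6, P3 1, P4 6, P5 4, P6 2 (total 21).

P1 2; P2 6; P3 1; P4 6; P5 4; P6 2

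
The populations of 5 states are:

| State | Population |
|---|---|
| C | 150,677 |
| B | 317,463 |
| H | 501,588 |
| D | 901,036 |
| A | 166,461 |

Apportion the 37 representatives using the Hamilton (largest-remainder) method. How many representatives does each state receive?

Total 2037225; standard divisor 2037225/37 ≈ 55060.135.
Standard quotas: C 2.7366, B 5.7658, H 9.1098, D 16.3646, A 3.0233.
Lower quotas: C 2, B 5, H 9, D 16, A 3 (sum 35, leaving 2 seats).
Remainders in descending order: B 0.7658, C 0.7366, D 0.3646, H 0.1098, A 0.0233.
Largest remainders: B, C receive the extra seats.

C 3, B 6, H 9, D 16, A 3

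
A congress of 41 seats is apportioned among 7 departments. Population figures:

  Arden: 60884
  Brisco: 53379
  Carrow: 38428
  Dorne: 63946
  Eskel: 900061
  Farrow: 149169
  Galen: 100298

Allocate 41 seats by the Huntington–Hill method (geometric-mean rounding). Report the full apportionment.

Arden 2; Brisco 2; Carrow 1; Dorne 2; Eskel 27; Farrow 4; Galen 3

With divisor 33663: modified quotas Arden 1.809, Brisco 1.586, Carrow 1.142, Dorne 1.900, Eskel 26.737, Farrow 4.431, Galen 2.979.
Geometric-mean thresholds: Arden √(1·2)=1.414, Brisco √(1·2)=1.414, Carrow √(1·2)=1.414, Dorne √(1·2)=1.414, Eskel √(26·27)=26.495, Farrow √(4·5)=4.472, Galen √(2·3)=2.449.
Each quota rounded against its threshold gives Arden 2, Brisco 2, Carrow 1, Dorne 2, Eskel 27, Farrow 4, Galen 3 (total 41).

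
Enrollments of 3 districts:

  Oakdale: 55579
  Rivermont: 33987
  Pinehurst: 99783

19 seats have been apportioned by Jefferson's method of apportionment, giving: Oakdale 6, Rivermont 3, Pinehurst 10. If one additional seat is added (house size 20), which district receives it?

Pinehurst

Priority for the next seat is population ÷ (current seats + 1).
Priorities: Oakdale 7939.857, Rivermont 8496.750, Pinehurst 9071.182.
Highest priority: Pinehurst.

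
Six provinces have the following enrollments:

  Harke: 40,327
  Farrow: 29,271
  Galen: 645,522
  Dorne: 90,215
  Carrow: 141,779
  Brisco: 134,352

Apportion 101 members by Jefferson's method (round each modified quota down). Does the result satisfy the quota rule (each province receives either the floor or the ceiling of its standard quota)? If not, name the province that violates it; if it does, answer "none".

Standard quotas: Harke 3.766, Farrow 2.734, Galen 60.286, Dorne 8.425, Carrow 13.241, Brisco 12.547.
Jefferson allocation: Harke 3, Farrow 2, Galen 62, Dorne 8, Carrow 13, Brisco 13.
Galen has quota 60.286 (lower 60, upper 61) but receives 62 — outside the quota interval.

Galen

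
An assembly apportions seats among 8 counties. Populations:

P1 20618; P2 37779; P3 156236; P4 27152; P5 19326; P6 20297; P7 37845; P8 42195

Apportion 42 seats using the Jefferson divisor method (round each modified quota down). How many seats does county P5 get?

2

Standard divisor 361448/42 ≈ 8605.905; standard quotas: P1 2.396, P2 4.390, P3 18.155, P4 3.155, P5 2.246, P6 2.358, P7 4.398, P8 4.903.
Rounding down gives 2, 4, 18, 3, 2, 2, 4, 4 = 39 seats, so the divisor must be adjusted.
With modified divisor 7700: modified quotas P1 2.678, P2 4.906, P3 20.290, P4 3.526, P5 2.510, P6 2.636, P7 4.915, P8 5.480.
Rounding down: P1 2, P2 4, P3 20, P4 3, P5 2, P6 2, P7 4, P8 5 (total 42).
P5 receives 2.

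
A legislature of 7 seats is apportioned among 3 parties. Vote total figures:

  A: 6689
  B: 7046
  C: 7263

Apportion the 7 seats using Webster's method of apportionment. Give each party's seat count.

A 2; B 2; C 3

Standard divisor 20998/7 ≈ 2999.714; standard quotas: A 2.230, B 2.349, C 2.421.
Rounding to the nearest integer gives 2, 2, 2 = 6 seats, so the divisor must be adjusted.
With modified divisor 2860: modified quotas A 2.339, B 2.464, C 2.540.
Rounding to the nearest integer: A 2, B 2, C 3 (total 7).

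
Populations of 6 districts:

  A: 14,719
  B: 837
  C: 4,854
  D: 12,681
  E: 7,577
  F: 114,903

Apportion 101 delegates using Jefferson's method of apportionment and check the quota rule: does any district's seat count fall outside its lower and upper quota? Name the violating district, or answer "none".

F

Standard quotas: A 9.556, B 0.543, C 3.151, D 8.233, E 4.919, F 74.597.
Jefferson allocation: A 9, B 0, C 3, D 8, E 5, F 76.
F has quota 74.597 (lower 74, upper 75) but receives 76 — outside the quota interval.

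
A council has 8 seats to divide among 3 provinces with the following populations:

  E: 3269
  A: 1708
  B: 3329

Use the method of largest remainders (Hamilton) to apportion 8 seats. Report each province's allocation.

The standard divisor is 8306/8 ≈ 1038.25.
Standard quotas: E 3.149, A 1.645, B 3.206.
Lower quotas: E 3, A 1, B 3 (sum 7, leaving 1 seat).
Remainders in descending order: A 0.645, B 0.206, E 0.149.
The surplus seat goes to A.

E 3, A 2, B 3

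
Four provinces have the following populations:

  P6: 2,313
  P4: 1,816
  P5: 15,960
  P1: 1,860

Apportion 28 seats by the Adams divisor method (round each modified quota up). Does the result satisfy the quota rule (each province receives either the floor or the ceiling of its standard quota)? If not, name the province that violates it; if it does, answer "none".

Standard quotas: P6 2.951, P4 2.317, P5 20.360, P1 2.373.
Adams allocation: P6 3, P4 3, P5 19, P1 3.
P5 has quota 20.360 (lower 20, upper 21) but receives 19 — outside the quota interval.

P5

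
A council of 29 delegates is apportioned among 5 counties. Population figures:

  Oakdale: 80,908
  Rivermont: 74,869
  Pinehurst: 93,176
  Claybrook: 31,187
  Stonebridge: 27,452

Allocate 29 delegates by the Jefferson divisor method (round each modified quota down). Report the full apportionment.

Standard divisor 307592/29 ≈ 10606.621; standard quotas: Oakdale 7.628, Rivermont 7.059, Pinehurst 8.785, Claybrook 2.940, Stonebridge 2.588.
Rounding down gives 7, 7, 8, 2, 2 = 26 seats, so the divisor must be adjusted.
With modified divisor 9700: modified quotas Oakdale 8.341, Rivermont 7.718, Pinehurst 9.606, Claybrook 3.215, Stonebridge 2.830.
Rounding down: Oakdale 8, Rivermont 7, Pinehurst 9, Claybrook 3, Stonebridge 2 (total 29).

Oakdale 8, Rivermont 7, Pinehurst 9, Claybrook 3, Stonebridge 2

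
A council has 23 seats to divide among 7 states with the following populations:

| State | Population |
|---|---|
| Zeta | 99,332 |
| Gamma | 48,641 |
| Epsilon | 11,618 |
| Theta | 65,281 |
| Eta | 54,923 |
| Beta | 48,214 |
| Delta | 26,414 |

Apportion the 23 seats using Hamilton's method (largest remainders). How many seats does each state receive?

Total 354423; standard divisor 354423/23 ≈ 15409.696.
Standard quotas: Zeta 6.4461, Gamma 3.1565, Epsilon 0.7539, Theta 4.2364, Eta 3.5642, Beta 3.1288, Delta 1.7141.
Lower quotas: Zeta 6, Gamma 3, Epsilon 0, Theta 4, Eta 3, Beta 3, Delta 1 (sum 20, leaving 3 seats).
Remainders in descending order: Epsilon 0.7539, Delta 0.7141, Eta 0.5642, Zeta 0.4461, Theta 0.2364, Gamma 0.1565, Beta 0.1288.
The surplus seats go to Epsilon, Delta, Eta.

Zeta=6, Gamma=3, Epsilon=1, Theta=4, Eta=4, Beta=3, Delta=2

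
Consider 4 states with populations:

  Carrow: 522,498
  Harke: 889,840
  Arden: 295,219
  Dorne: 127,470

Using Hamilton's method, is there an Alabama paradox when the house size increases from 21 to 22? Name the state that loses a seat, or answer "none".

At 21 seats: Carrow 6, Harke 10, Arden 3, Dorne 2.
At 22 seats: Carrow 6, Harke 11, Arden 4, Dorne 1.
Dorne drops from 2 to 1.

Dorne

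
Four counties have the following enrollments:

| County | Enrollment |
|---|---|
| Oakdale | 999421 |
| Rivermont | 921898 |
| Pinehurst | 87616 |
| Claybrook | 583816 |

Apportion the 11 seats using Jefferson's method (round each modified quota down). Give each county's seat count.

Standard divisor 2592751/11 ≈ 235704.636; standard quotas: Oakdale 4.240, Rivermont 3.911, Pinehurst 0.372, Claybrook 2.477.
Rounding down gives 4, 3, 0, 2 = 9 seats, so the divisor must be adjusted.
With modified divisor 197200: modified quotas Oakdale 5.068, Rivermont 4.675, Pinehurst 0.444, Claybrook 2.961.
Rounding down: Oakdale 5, Rivermont 4, Pinehurst 0, Claybrook 2 (total 11).

Oakdale 5, Rivermont 4, Pinehurst 0, Claybrook 2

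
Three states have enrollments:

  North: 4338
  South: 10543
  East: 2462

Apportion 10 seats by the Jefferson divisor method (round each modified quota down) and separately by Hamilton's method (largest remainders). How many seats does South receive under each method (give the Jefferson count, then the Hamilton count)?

7 and 6

Jefferson: North 2, South 7, East 1.
Hamilton: North 3, South 6, East 1.
South gets 7 under Jefferson and 6 under Hamilton.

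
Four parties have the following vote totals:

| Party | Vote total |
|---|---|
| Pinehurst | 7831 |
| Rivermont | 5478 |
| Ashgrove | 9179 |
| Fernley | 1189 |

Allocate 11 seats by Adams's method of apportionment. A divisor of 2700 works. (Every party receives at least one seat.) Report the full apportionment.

With modified divisor 2700: modified quotas Pinehurst 2.900, Rivermont 2.029, Ashgrove 3.400, Fernley 0.440.
Rounding up: Pinehurst 3, Rivermont 3, Ashgrove 4, Fernley 1 (total 11).

Pinehurst 3, Rivermont 3, Ashgrove 4, Fernley 1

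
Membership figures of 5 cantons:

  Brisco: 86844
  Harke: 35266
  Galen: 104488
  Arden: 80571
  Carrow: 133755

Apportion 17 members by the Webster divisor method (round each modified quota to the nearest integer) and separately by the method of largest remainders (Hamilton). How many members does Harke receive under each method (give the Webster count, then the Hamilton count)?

Webster: Brisco 4, Harke 1, Galen 4, Arden 3, Carrow 5.
Hamilton: Brisco 3, Harke 2, Galen 4, Arden 3, Carrow 5.
Harke gets 1 under Webster and 2 under Hamilton.

1 and 2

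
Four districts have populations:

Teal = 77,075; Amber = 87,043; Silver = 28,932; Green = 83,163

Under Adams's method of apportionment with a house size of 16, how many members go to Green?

Standard divisor 276213/16 ≈ 17263.312; standard quotas: Teal 4.465, Amber 5.042, Silver 1.676, Green 4.817.
Rounding up gives 5, 6, 2, 5 = 18 seats, so the divisor must be adjusted.
With modified divisor 20000: modified quotas Teal 3.854, Amber 4.352, Silver 1.447, Green 4.158.
Rounding up: Teal 4, Amber 5, Silver 2, Green 5 (total 16).
Green receives 5.

5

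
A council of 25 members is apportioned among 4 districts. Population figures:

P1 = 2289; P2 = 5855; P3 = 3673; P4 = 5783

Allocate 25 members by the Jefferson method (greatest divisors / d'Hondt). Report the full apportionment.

Standard divisor 17600/25 ≈ 704; standard quotas: P1 3.251, P2 8.317, P3 5.217, P4 8.214.
Rounding down gives 3, 8, 5, 8 = 24 seats, so the divisor must be adjusted.
With modified divisor 647: modified quotas P1 3.538, P2 9.049, P3 5.677, P4 8.938.
Rounding down: P1 3, P2 9, P3 5, P4 8 (total 25).

P1 3, P2 9, P3 5, P4 8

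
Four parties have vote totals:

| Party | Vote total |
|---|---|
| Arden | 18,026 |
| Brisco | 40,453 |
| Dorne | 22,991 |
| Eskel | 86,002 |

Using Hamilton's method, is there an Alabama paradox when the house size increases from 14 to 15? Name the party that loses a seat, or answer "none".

At 14 seats: Arden 2, Brisco 3, Dorne 2, Eskel 7.
At 15 seats: Arden 1, Brisco 4, Dorne 2, Eskel 8.
Arden drops from 2 to 1.

Arden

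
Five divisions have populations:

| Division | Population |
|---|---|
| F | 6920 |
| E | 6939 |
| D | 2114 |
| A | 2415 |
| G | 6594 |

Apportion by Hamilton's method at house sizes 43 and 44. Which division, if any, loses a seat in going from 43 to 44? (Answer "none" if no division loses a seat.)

At 43 seats: F 12, E 12, D 4, A 4, G 11.
At 44 seats: F 12, E 12, D 4, A 4, G 12.
No division's allocation decreased.

none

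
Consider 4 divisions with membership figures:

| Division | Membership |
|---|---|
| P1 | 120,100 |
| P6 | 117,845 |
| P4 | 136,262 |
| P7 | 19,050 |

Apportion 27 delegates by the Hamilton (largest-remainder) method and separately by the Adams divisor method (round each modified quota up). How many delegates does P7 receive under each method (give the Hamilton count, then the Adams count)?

1 and 2

Hamilton: P1 8, P6 8, P4 10, P7 1.
Adams: P1 8, P6 8, P4 9, P7 2.
P7 gets 1 under Hamilton and 2 under Adams.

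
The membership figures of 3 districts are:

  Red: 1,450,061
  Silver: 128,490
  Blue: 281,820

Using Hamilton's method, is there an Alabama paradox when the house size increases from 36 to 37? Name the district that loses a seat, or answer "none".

Silver

At 36 seats: Red 28, Silver 3, Blue 5.
At 37 seats: Red 29, Silver 2, Blue 6.
Silver drops from 3 to 2.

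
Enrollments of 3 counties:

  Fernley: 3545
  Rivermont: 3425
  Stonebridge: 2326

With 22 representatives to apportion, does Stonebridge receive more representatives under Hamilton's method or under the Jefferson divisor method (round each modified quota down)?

Hamilton: Fernley 8, Rivermont 8, Stonebridge 6.
Jefferson: Fernley 9, Rivermont 8, Stonebridge 5.
Stonebridge gets 6 under Hamilton and 5 under Jefferson.

Hamilton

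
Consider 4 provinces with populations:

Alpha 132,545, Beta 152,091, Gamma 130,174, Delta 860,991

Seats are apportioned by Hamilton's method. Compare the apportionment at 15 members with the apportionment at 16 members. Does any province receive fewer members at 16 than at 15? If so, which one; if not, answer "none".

At 15 seats: Alpha 2, Beta 2, Gamma 1, Delta 10.
At 16 seats: Alpha 2, Beta 2, Gamma 1, Delta 11.
No province's allocation decreased.

none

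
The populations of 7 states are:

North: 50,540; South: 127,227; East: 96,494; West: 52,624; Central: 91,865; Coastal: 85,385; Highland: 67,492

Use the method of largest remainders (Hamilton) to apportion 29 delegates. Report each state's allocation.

Total 571627; standard divisor 571627/29 ≈ 19711.276.
Standard quotas: North 2.5640, South 6.4545, East 4.8954, West 2.6697, Central 4.6605, Coastal 4.3318, Highland 3.4240.
Lower quotas: North 2, South 6, East 4, West 2, Central 4, Coastal 4, Highland 3 (sum 25, leaving 4 seats).
Remainders in descending order: East 0.8954, West 0.6697, Central 0.6605, North 0.5640, South 0.4545, Highland 0.4240, Coastal 0.3318.
The surplus seats go to East, West, Central, North.

North: 3, South: 6, East: 5, West: 3, Central: 5, Coastal: 4, Highland: 3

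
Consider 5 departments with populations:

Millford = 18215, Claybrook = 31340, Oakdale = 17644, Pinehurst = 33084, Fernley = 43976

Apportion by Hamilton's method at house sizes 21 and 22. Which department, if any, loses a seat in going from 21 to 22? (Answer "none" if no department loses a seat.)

Oakdale

At 21 seats: Millford 3, Claybrook 4, Oakdale 3, Pinehurst 5, Fernley 6.
At 22 seats: Millford 3, Claybrook 5, Oakdale 2, Pinehurst 5, Fernley 7.
Oakdale drops from 3 to 2.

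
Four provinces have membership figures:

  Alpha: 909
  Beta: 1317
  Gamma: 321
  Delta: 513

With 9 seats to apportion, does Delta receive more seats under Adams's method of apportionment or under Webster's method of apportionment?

Adams

Adams: Alpha 3, Beta 3, Gamma 1, Delta 2.
Webster: Alpha 3, Beta 4, Gamma 1, Delta 1.
Delta gets 2 under Adams and 1 under Webster.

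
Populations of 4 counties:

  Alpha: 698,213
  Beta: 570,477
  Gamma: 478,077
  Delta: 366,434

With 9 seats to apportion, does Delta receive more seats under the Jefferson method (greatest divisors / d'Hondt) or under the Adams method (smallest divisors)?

Adams

Jefferson: Alpha 3, Beta 3, Gamma 2, Delta 1.
Adams: Alpha 3, Beta 2, Gamma 2, Delta 2.
Delta gets 1 under Jefferson and 2 under Adams.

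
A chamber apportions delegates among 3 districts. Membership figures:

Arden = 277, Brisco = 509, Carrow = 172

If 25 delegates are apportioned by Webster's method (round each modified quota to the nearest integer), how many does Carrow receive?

5

Standard divisor 958/25 ≈ 38.32; standard quotas: Arden 7.229, Brisco 13.283, Carrow 4.489.
Rounding to the nearest integer gives 7, 13, 4 = 24 seats, so the divisor must be adjusted.
With modified divisor 38: modified quotas Arden 7.289, Brisco 13.395, Carrow 4.526.
Rounding to the nearest integer: Arden 7, Brisco 13, Carrow 5 (total 25).
Carrow receives 5.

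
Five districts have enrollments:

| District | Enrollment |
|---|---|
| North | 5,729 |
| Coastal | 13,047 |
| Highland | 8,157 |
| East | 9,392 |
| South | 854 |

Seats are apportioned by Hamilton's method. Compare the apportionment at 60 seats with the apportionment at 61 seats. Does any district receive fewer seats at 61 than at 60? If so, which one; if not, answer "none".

South

At 60 seats: North 9, Coastal 21, Highland 13, East 15, South 2.
At 61 seats: North 9, Coastal 22, Highland 13, East 16, South 1.
South drops from 2 to 1.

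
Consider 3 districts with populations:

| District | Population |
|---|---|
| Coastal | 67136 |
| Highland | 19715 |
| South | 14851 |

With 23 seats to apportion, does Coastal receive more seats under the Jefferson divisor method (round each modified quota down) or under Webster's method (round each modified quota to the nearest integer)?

Jefferson

Jefferson: Coastal 16, Highland 4, South 3.
Webster: Coastal 15, Highland 5, South 3.
Coastal gets 16 under Jefferson and 15 under Webster.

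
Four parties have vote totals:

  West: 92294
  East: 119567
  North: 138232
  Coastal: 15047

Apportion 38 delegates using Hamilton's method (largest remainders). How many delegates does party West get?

10

The standard divisor is 365140/38 ≈ 9608.947.
Standard quotas: West 9.6050, East 12.4433, North 14.3858, Coastal 1.5659.
Lower quotas: West 9, East 12, North 14, Coastal 1 (sum 36, leaving 2 seats).
Remainders in descending order: West 0.6050, Coastal 0.5659, East 0.4433, North 0.3858.
Largest remainders: West, Coastal receive the extra seats.
West receives 10.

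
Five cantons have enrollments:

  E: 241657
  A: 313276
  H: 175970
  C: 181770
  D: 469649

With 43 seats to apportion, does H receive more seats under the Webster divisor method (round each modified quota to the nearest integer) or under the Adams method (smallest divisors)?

Adams

Webster: E 7, A 10, H 5, C 6, D 15.
Adams: E 7, A 10, H 6, C 6, D 14.
H gets 5 under Webster and 6 under Adams.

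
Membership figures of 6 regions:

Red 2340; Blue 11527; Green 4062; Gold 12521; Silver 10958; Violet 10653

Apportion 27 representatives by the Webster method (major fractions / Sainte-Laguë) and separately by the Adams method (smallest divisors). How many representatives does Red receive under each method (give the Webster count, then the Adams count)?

Webster: Red 1, Blue 6, Green 2, Gold 6, Silver 6, Violet 6.
Adams: Red 2, Blue 6, Green 2, Gold 6, Silver 6, Violet 5.
Red gets 1 under Webster and 2 under Adams.

1 and 2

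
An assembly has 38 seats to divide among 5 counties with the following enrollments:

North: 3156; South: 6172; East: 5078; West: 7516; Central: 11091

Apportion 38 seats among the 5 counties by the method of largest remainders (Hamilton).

Total 33013; standard divisor 33013/38 ≈ 868.763.
Standard quotas: North 3.6328, South 7.1044, East 5.8451, West 8.6514, Central 12.7664.
Lower quotas: North 3, South 7, East 5, West 8, Central 12 (sum 35, leaving 3 seats).
Remainders in descending order: East 0.8451, Central 0.7664, West 0.6514, North 0.6328, South 0.1044.
Largest remainders: East, Central, West receive the extra seats.

North=3; South=7; East=6; West=9; Central=13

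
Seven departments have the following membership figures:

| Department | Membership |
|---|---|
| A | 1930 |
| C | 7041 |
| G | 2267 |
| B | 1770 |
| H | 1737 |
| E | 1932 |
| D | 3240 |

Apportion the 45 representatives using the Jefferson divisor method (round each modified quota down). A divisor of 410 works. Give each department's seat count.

A 4, C 17, G 5, B 4, H 4, E 4, D 7

With modified divisor 410: modified quotas A 4.707, C 17.173, G 5.529, B 4.317, H 4.237, E 4.712, D 7.902.
Rounding down: A 4, C 17, G 5, B 4, H 4, E 4, D 7 (total 45).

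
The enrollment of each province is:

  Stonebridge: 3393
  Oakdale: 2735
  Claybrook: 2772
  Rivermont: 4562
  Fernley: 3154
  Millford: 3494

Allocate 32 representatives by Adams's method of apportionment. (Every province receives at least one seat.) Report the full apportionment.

Standard divisor 20110/32 ≈ 628.438; standard quotas: Stonebridge 5.399, Oakdale 4.352, Claybrook 4.411, Rivermont 7.259, Fernley 5.019, Millford 5.560.
Rounding up gives 6, 5, 5, 8, 6, 6 = 36 seats, so the divisor must be adjusted.
With modified divisor 688: modified quotas Stonebridge 4.932, Oakdale 3.975, Claybrook 4.029, Rivermont 6.631, Fernley 4.584, Millford 5.078.
Rounding up: Stonebridge 5, Oakdale 4, Claybrook 5, Rivermont 7, Fernley 5, Millford 6 (total 32).

Stonebridge=5, Oakdale=4, Claybrook=5, Rivermont=7, Fernley=5, Millford=6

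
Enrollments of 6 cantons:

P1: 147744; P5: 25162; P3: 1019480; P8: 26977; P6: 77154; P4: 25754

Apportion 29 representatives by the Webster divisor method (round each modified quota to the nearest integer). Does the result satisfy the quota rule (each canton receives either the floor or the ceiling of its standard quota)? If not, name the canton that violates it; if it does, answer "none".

P3

Standard quotas: P1 3.240, P5 0.552, P3 22.359, P8 0.592, P6 1.692, P4 0.565.
Webster allocation: P1 3, P5 1, P3 21, P8 1, P6 2, P4 1.
P3 has quota 22.359 (lower 22, upper 23) but receives 21 — outside the quota interval.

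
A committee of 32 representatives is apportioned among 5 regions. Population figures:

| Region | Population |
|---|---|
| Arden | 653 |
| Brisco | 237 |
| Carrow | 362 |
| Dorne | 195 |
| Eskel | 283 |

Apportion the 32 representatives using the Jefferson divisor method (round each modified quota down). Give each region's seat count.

Arden=13, Brisco=4, Carrow=7, Dorne=3, Eskel=5

Standard divisor 1730/32 ≈ 54.062; standard quotas: Arden 12.079, Brisco 4.384, Carrow 6.696, Dorne 3.607, Eskel 5.235.
Rounding down gives 12, 4, 6, 3, 5 = 30 seats, so the divisor must be adjusted.
With modified divisor 50: modified quotas Arden 13.060, Brisco 4.740, Carrow 7.240, Dorne 3.900, Eskel 5.660.
Rounding down: Arden 13, Brisco 4, Carrow 7, Dorne 3, Eskel 5 (total 32).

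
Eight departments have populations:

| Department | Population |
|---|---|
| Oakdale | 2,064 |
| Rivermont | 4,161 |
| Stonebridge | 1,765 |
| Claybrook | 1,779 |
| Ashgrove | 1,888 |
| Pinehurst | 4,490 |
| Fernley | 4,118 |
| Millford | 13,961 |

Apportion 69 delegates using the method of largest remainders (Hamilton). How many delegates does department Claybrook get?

The standard divisor is 34226/69 ≈ 496.029.
Standard quotas: Oakdale 4.1610, Rivermont 8.3886, Stonebridge 3.5583, Claybrook 3.5865, Ashgrove 3.8062, Pinehurst 9.0519, Fernley 8.3019, Millford 28.1455.
Lower quotas: Oakdale 4, Rivermont 8, Stonebridge 3, Claybrook 3, Ashgrove 3, Pinehurst 9, Fernley 8, Millford 28 (sum 66, leaving 3 seats).
Remainders in descending order: Ashgrove 0.8062, Claybrook 0.5865, Stonebridge 0.5583, Rivermont 0.3886, Fernley 0.3019, Oakdale 0.1610, Millford 0.1455, Pinehurst 0.0519.
The surplus seats go to Ashgrove, Claybrook, Stonebridge.
Claybrook receives 4.

4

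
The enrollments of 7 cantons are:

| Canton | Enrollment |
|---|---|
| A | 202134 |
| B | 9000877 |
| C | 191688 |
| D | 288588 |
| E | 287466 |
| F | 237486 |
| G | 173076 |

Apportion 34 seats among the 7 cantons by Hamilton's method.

Total 10381315; standard divisor 10381315/34 ≈ 305332.794.
Standard quotas: A 0.6620, B 29.4789, C 0.6278, D 0.9452, E 0.9415, F 0.7778, G 0.5668.
Lower quotas: A 0, B 29, C 0, D 0, E 0, F 0, G 0 (sum 29, leaving 5 seats).
Remainders in descending order: D 0.9452, E 0.9415, F 0.7778, A 0.6620, C 0.6278, G 0.5668, B 0.4789.
Largest remainders: D, E, F, A, C receive the extra seats.

A 1, B 29, C 1, D 1, E 1, F 1, G 0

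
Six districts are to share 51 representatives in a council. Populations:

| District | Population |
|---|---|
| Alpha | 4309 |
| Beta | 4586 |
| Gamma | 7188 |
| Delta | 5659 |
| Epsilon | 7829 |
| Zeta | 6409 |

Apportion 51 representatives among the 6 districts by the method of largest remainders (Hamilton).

Alpha 6, Beta 7, Gamma 10, Delta 8, Epsilon 11, Zeta 9

Total 35980; standard divisor 35980/51 ≈ 705.49.
Standard quotas: Alpha 6.1078, Beta 6.5004, Gamma 10.1887, Delta 8.0214, Epsilon 11.0972, Zeta 9.0845.
Lower quotas: Alpha 6, Beta 6, Gamma 10, Delta 8, Epsilon 11, Zeta 9 (sum 50, leaving 1 seat).
Remainders in descending order: Beta 0.5004, Gamma 0.1887, Alpha 0.1078, Epsilon 0.0972, Zeta 0.0845, Delta 0.0214.
Largest remainder: Beta receives the extra seat.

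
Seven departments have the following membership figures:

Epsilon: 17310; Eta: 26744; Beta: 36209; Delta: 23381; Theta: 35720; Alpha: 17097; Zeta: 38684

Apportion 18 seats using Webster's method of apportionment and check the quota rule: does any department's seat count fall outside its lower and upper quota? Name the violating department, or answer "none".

Standard quotas: Epsilon 1.597, Eta 2.467, Beta 3.340, Delta 2.157, Theta 3.295, Alpha 1.577, Zeta 3.568.
Webster allocation: Epsilon 2, Eta 2, Beta 3, Delta 2, Theta 3, Alpha 2, Zeta 4.
Every allocation lies between the lower and upper quota.

none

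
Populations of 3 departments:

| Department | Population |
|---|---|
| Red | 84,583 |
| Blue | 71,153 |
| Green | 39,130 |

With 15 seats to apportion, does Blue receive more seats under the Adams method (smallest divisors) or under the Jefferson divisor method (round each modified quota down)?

Adams: Red 6, Blue 6, Green 3.
Jefferson: Red 7, Blue 5, Green 3.
Blue gets 6 under Adams and 5 under Jefferson.

Adams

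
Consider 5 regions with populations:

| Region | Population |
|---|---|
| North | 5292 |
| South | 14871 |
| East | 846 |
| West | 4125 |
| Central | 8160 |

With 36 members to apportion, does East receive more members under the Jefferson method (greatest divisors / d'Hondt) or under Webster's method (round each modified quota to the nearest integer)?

Jefferson: North 6, South 17, East 0, West 4, Central 9.
Webster: North 6, South 16, East 1, West 4, Central 9.
East gets 0 under Jefferson and 1 under Webster.

Webster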